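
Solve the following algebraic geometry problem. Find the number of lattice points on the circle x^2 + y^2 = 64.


Systematically check integer values of x where x^2 <= 64.
For each valid x, check if 64 - x^2 is a perfect square.
x=0: 64 - 0 = 64, sqrt = 8 (valid)
x=8: 64 - 64 = 0, sqrt = 0 (valid)
Total integer solutions found: 4

4


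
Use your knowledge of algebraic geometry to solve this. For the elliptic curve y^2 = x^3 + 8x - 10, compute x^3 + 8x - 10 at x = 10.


Compute x^3 + 8x - 10 at x = 10:
x^3 = 10^3 = 1000
8*x = 8*10 = 80
Sum: 1000 + 80 - 10 = 1070

1070


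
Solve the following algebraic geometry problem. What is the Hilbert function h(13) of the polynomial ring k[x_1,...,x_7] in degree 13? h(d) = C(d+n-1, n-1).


The Hilbert function for the polynomial ring in 7 variables is:
h(d) = C(d+n-1, n-1)
h(13) = C(13+7-1, 7-1) = C(19, 6)
= 19! / (6! * 13!)
= 27132

27132


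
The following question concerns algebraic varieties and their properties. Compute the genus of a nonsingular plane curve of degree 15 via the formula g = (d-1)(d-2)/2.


Using the genus formula for smooth plane curves:
g = (d-1)(d-2)/2
g = (15-1)(15-2)/2
g = 14*13/2
g = 182/2 = 91

91


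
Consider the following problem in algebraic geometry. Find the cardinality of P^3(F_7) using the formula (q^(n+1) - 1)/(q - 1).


P^3(F_7) has (q^(n+1) - 1)/(q - 1) points.
= 7^3 + 7^2 + 7^1 + 7^0
= 343 + 49 + 7 + 1
= 400

400


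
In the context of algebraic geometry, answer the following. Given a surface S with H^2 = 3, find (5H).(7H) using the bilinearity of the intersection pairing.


Using bilinearity of the intersection pairing on a surface S:
(aH).(bH) = ab * (H.H)
We have H^2 = 3.
D.E = (5H).(7H) = 5*7*3
= 35*3
= 105

105


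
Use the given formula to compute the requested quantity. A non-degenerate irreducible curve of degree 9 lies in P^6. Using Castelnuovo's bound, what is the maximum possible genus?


Castelnuovo's bound: write d - 1 = m(r-1) + epsilon with 0 <= epsilon < r-1.
d - 1 = 9 - 1 = 8
r - 1 = 6 - 1 = 5
8 = 1*5 + 3, so m = 1, epsilon = 3
pi(d, r) = m(m-1)(r-1)/2 + m*epsilon
= 1*0*5/2 + 1*3
= 0/2 + 3
= 0 + 3 = 3

3


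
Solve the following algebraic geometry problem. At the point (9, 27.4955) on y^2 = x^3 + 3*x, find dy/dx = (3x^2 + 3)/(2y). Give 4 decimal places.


Using implicit differentiation of y^2 = x^3 + 3*x:
2y * dy/dx = 3x^2 + 3
dy/dx = (3x^2 + 3)/(2y)
Numerator: 3*9^2 + 3 = 246
Denominator: 2*27.4955 = 54.991
dy/dx = 246/54.991 = 4.4735

4.4735


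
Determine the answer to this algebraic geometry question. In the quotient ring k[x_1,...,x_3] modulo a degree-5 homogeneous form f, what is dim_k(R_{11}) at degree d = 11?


For R = k[x_1,...,x_n]/(f) with f homogeneous of degree e:
The Hilbert series is (1 - t^e)/(1 - t)^n.
So h(d) = C(d+n-1, n-1) - C(d-e+n-1, n-1) for d >= e.
With n=3, e=5, d=11:
C(11+3-1, 3-1) = C(13, 2) = 78
C(11-5+3-1, 3-1) = C(8, 2) = 28
h(11) = 78 - 28 = 50

50


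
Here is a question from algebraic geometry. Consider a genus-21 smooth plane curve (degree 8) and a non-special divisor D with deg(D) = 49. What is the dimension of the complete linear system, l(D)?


First, compute the genus of a smooth plane curve of degree 8:
g = (d-1)(d-2)/2 = (8-1)(8-2)/2 = 21
For a non-special divisor D (i.e., h^1(D) = 0), Riemann-Roch gives:
l(D) = deg(D) - g + 1
Since deg(D) = 49 >= 2g - 1 = 41, D is non-special.
l(D) = 49 - 21 + 1 = 29

29


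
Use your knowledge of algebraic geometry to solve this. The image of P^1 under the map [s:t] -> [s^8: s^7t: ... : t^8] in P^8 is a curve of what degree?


The rational normal curve in P^8 is the image of P^1 under the 8-uple Veronese.
A general hyperplane in P^8 pulls back to a degree-8 form on P^1, which has 8 zeros,
so the curve meets a general hyperplane in 8 points. Degree = 8.

8


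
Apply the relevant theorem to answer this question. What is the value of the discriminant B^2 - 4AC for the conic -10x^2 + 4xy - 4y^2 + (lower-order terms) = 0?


The discriminant of a conic Ax^2 + Bxy + Cy^2 + ... = 0 is B^2 - 4AC.
B^2 = 4^2 = 16
4AC = 4*(-10)*(-4) = 160
Discriminant = 16 - 160 = -144

-144


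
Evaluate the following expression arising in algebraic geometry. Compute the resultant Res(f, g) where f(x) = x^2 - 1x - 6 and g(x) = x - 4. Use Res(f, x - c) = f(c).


For Res(f, x - c), we evaluate f at x = c.
f(4) = 4^2 - 1*4 - 6
= 16 - 4 - 6
= 12 - 6 = 6
Res(f, g) = 6

6


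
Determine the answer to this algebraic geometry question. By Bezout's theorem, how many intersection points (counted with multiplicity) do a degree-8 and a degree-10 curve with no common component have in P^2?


Bezout's theorem states the intersection count equals the product of degrees.
Intersection count = 8 * 10 = 80

80


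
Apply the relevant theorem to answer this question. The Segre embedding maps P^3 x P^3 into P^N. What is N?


The Segre embedding maps P^m x P^n into P^N via
all products of coordinates from each factor.
N = (m+1)(n+1) - 1
N = (3+1)(3+1) - 1
N = 4*4 - 1
N = 16 - 1 = 15

15


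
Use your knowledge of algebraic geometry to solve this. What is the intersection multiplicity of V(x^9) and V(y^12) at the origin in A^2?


The intersection multiplicity of V(x^a) and V(y^b) at the origin is:
I(O; V(x^9), V(y^12)) = dim_k(k[x,y]/(x^9, y^12))
A basis for k[x,y]/(x^9, y^12) is the set of monomials x^i * y^j
where 0 <= i < 9 and 0 <= j < 12.
The number of such monomials is 9 * 12 = 108

108


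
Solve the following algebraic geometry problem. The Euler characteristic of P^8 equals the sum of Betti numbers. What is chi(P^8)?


The complex projective space P^8 has one cell in each even real dimension 0, 2, ..., 16.
The cohomology groups are H^{2k}(P^8) = Z for k = 0,...,8, and 0 otherwise.
Euler characteristic = sum of Betti numbers = 1 per even-dimensional cohomology group.
chi(P^8) = 8 + 1 = 9

9


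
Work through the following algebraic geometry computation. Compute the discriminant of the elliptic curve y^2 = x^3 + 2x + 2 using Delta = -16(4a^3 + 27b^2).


Compute each component:
4a^3 = 4*2^3 = 4*8 = 32
27b^2 = 27*2^2 = 27*4 = 108
4a^3 + 27b^2 = 32 + 108 = 140
Delta = -16*140 = -2240

-2240


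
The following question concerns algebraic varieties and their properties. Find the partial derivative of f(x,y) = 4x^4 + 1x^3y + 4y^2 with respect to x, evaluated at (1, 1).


df/dx = 4*4*x^3 + 3*1*x^2*y
At (1,1): 4*4*1^3 + 3*1*1^2*1
= 16 + 3
= 19

19


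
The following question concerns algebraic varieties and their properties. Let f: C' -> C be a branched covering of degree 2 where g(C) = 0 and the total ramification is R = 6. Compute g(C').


Riemann-Hurwitz formula: 2g' - 2 = d(2g - 2) + R
Given: d = 2, g = 0, R = 6
2g' - 2 = 2*(2*0 - 2) + 6
2g' - 2 = 2*(-2) + 6
2g' - 2 = -4 + 6 = 2
2g' = 4
g' = 2

2


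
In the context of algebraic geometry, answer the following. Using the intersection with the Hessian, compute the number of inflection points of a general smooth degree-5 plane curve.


For a general smooth plane curve C of degree d, the inflection points are
the intersection of C with its Hessian curve, which has degree 3(d-2).
By Bezout, the total intersection number is d * 3(d-2) = 5 * 9 = 45.
For a general curve every flex is ordinary, so each contributes
multiplicity 1 to C·Hess(C), and the number of distinct inflection
points is 3d(d-2).
Inflection points = 3*5*(5-2) = 3*5*3 = 45

45


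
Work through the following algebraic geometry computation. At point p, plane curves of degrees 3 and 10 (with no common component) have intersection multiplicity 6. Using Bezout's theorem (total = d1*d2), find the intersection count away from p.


By Bezout's theorem, the total intersection number is d1 * d2.
Total = 3 * 10 = 30
Intersection multiplicity at p = 6
Remaining intersections = 30 - 6 = 24

24


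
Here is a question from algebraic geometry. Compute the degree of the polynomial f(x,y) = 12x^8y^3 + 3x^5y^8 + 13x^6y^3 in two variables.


Examine each term for its total degree (sum of exponents).
  Term '12x^8y^3' has total degree 8+3 = 11.
  Term '3x^5y^8' has total degree 5+8 = 13.
  Term '13x^6y^3' has total degree 6+3 = 9.
The maximum total degree among all terms is 13.

13


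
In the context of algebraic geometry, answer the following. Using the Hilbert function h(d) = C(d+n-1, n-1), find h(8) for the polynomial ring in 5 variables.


The Hilbert function for the polynomial ring in 5 variables is:
h(d) = C(d+n-1, n-1)
h(8) = C(8+5-1, 5-1) = C(12, 4)
= 12! / (4! * 8!)
= 495

495


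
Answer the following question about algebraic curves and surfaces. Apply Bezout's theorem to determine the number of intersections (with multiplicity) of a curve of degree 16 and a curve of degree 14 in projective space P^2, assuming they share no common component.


Bezout's theorem states the intersection count equals the product of degrees.
Intersection count = 16 * 14 = 224

224


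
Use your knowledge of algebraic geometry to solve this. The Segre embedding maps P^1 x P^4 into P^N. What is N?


The Segre embedding maps P^m x P^n into P^N via
all products of coordinates from each factor.
N = (m+1)(n+1) - 1
N = (1+1)(4+1) - 1
N = 2*5 - 1
N = 10 - 1 = 9

9


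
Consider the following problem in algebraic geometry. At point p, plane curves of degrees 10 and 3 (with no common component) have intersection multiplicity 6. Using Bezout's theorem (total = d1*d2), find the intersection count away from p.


By Bezout's theorem, the total intersection number is d1 * d2.
Total = 10 * 3 = 30
Intersection multiplicity at p = 6
Remaining intersections = 30 - 6 = 24

24


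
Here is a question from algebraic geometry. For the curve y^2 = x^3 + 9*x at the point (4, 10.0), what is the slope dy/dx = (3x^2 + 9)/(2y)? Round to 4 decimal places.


Using implicit differentiation of y^2 = x^3 + 9*x:
2y * dy/dx = 3x^2 + 9
dy/dx = (3x^2 + 9)/(2y)
Numerator: 3*4^2 + 9 = 57
Denominator: 2*10.0 = 20.0
dy/dx = 57/20.0 = 2.8500

2.8500


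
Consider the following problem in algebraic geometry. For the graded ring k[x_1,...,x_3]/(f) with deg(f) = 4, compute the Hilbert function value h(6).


For R = k[x_1,...,x_n]/(f) with f homogeneous of degree e:
The Hilbert series is (1 - t^e)/(1 - t)^n.
So h(d) = C(d+n-1, n-1) - C(d-e+n-1, n-1) for d >= e.
With n=3, e=4, d=6:
C(6+3-1, 3-1) = C(8, 2) = 28
C(6-4+3-1, 3-1) = C(4, 2) = 6
h(6) = 28 - 6 = 22

22


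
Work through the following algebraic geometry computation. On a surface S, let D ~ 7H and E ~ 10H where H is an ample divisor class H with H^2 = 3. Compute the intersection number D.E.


Using bilinearity of the intersection pairing on a surface S:
(aH).(bH) = ab * (H.H)
We have H^2 = 3.
D.E = (7H).(10H) = 7*10*3
= 70*3
= 210

210


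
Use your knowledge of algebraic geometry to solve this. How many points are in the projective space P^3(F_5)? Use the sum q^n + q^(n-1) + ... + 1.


P^3(F_5) has (q^(n+1) - 1)/(q - 1) points.
= 5^3 + 5^2 + 5^1 + 5^0
= 125 + 25 + 5 + 1
= 156

156


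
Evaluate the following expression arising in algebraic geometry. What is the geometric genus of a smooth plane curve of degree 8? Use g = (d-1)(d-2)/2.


Using the genus formula for smooth plane curves:
g = (d-1)(d-2)/2
g = (8-1)(8-2)/2
g = 7*6/2
g = 42/2 = 21

21


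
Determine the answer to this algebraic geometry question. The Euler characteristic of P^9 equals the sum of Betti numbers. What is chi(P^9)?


The complex projective space P^9 has one cell in each even real dimension 0, 2, ..., 18.
The cohomology groups are H^{2k}(P^9) = Z for k = 0,...,9, and 0 otherwise.
Euler characteristic = sum of Betti numbers = 1 per even-dimensional cohomology group.
chi(P^9) = 9 + 1 = 10

10


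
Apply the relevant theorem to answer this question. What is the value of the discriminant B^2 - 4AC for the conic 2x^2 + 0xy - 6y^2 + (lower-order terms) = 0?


The discriminant of a conic Ax^2 + Bxy + Cy^2 + ... = 0 is B^2 - 4AC.
B^2 = 0^2 = 0
4AC = 4*2*(-6) = -48
Discriminant = 0 + 48 = 48

48


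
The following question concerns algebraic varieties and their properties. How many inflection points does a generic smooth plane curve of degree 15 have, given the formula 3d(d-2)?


For a general smooth plane curve C of degree d, the inflection points are
the intersection of C with its Hessian curve, which has degree 3(d-2).
By Bezout, the total intersection number is d * 3(d-2) = 15 * 39 = 585.
For a general curve every flex is ordinary, so each contributes
multiplicity 1 to C·Hess(C), and the number of distinct inflection
points is 3d(d-2).
Inflection points = 3*15*(15-2) = 3*15*13 = 585

585


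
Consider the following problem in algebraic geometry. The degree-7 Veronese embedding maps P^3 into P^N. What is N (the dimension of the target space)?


The Veronese embedding v_d: P^n -> P^N maps each point to all
degree-d monomials in n+1 homogeneous coordinates.
N = C(n+d, d) - 1
N = C(3+7, 7) - 1
N = C(10, 7) - 1
C(10, 7) = 120
N = 120 - 1 = 119

119


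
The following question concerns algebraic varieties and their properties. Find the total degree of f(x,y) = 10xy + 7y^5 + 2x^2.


Examine each term for its total degree (sum of exponents).
  Term '10xy' has total degree 1+1 = 2.
  Term '7y^5' has total degree 0+5 = 5.
  Term '2x^2' has total degree 2+0 = 2.
The maximum total degree among all terms is 5.

5


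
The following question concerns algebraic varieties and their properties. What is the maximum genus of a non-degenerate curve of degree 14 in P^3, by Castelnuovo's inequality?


Castelnuovo's bound: write d - 1 = m(r-1) + epsilon with 0 <= epsilon < r-1.
d - 1 = 14 - 1 = 13
r - 1 = 3 - 1 = 2
13 = 6*2 + 1, so m = 6, epsilon = 1
pi(d, r) = m(m-1)(r-1)/2 + m*epsilon
= 6*5*2/2 + 6*1
= 60/2 + 6
= 30 + 6 = 36

36


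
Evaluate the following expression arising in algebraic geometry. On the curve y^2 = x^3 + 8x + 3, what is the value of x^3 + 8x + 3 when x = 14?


Compute x^3 + 8x + 3 at x = 14:
x^3 = 14^3 = 2744
8*x = 8*14 = 112
Sum: 2744 + 112 + 3 = 2859

2859


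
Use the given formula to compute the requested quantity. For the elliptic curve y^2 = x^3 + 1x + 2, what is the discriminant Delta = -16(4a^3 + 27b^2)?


Compute each component:
4a^3 = 4*1^3 = 4*1 = 4
27b^2 = 27*2^2 = 27*4 = 108
4a^3 + 27b^2 = 4 + 108 = 112
Delta = -16*112 = -1792

-1792


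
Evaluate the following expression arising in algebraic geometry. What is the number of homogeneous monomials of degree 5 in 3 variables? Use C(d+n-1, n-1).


The number of degree-5 monomials in 3 variables is C(d+n-1, n-1).
= C(5+3-1, 3-1) = C(7, 2)
= 21

21


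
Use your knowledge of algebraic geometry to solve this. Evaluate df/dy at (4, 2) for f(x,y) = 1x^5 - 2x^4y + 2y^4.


df/dy = (-2)*x^4 + 4*2*y^3
At (4,2): (-2)*4^4 + 4*2*2^3
= -512 + 64
= -448

-448


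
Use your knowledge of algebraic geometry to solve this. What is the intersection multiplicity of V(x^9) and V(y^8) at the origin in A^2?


The intersection multiplicity of V(x^a) and V(y^b) at the origin is:
I(O; V(x^9), V(y^8)) = dim_k(k[x,y]/(x^9, y^8))
A basis for k[x,y]/(x^9, y^8) is the set of monomials x^i * y^j
where 0 <= i < 9 and 0 <= j < 8.
The number of such monomials is 9 * 8 = 72

72


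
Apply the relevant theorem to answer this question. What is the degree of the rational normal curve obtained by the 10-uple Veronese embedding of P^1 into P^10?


The rational normal curve in P^10 is the image of P^1 under the 10-uple Veronese.
A general hyperplane in P^10 pulls back to a degree-10 form on P^1, which has 10 zeros,
so the curve meets a general hyperplane in 10 points. Degree = 10.

10


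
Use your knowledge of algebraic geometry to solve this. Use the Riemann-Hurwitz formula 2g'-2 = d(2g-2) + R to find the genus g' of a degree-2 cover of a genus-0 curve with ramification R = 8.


Riemann-Hurwitz formula: 2g' - 2 = d(2g - 2) + R
Given: d = 2, g = 0, R = 8
2g' - 2 = 2*(2*0 - 2) + 8
2g' - 2 = 2*(-2) + 8
2g' - 2 = -4 + 8 = 4
2g' = 6
g' = 3

3


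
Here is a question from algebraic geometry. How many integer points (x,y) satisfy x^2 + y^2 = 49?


Systematically check integer values of x where x^2 <= 49.
For each valid x, check if 49 - x^2 is a perfect square.
x=0: 49 - 0 = 49, sqrt = 7 (valid)
x=7: 49 - 49 = 0, sqrt = 0 (valid)
Total integer solutions found: 4

4


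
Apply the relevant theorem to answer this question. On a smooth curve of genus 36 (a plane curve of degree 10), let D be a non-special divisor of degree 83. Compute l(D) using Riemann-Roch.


First, compute the genus of a smooth plane curve of degree 10:
g = (d-1)(d-2)/2 = (10-1)(10-2)/2 = 36
For a non-special divisor D (i.e., h^1(D) = 0), Riemann-Roch gives:
l(D) = deg(D) - g + 1
Since deg(D) = 83 >= 2g - 1 = 71, D is non-special.
l(D) = 83 - 36 + 1 = 48

48


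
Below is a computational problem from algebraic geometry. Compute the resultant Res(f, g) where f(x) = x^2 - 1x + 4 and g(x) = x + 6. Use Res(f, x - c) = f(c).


For Res(f, x - c), we evaluate f at x = c.
f(-6) = (-6)^2 - 1*(-6) + 4
= 36 + 6 + 4
= 42 + 4 = 46
Res(f, g) = 46

46


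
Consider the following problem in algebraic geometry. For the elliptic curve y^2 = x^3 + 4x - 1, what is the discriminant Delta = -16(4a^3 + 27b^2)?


Compute each component:
4a^3 = 4*4^3 = 4*64 = 256
27b^2 = 27*(-1)^2 = 27*1 = 27
4a^3 + 27b^2 = 256 + 27 = 283
Delta = -16*283 = -4528

-4528


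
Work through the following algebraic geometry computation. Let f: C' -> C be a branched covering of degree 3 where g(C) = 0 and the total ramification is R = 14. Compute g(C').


Riemann-Hurwitz formula: 2g' - 2 = d(2g - 2) + R
Given: d = 3, g = 0, R = 14
2g' - 2 = 3*(2*0 - 2) + 14
2g' - 2 = 3*(-2) + 14
2g' - 2 = -6 + 14 = 8
2g' = 10
g' = 5

5


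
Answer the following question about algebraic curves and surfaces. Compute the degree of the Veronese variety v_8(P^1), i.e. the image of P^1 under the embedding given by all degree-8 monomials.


The Veronese variety v_8(P^1) has degree d^r.
d^r = 8^1 = 8

8


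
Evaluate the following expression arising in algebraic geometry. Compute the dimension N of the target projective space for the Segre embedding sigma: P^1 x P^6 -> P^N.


The Segre embedding maps P^m x P^n into P^N via
all products of coordinates from each factor.
N = (m+1)(n+1) - 1
N = (1+1)(6+1) - 1
N = 2*7 - 1
N = 14 - 1 = 13

13


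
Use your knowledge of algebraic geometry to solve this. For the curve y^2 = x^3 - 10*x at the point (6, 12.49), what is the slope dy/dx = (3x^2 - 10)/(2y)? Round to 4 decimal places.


Using implicit differentiation of y^2 = x^3 - 10*x:
2y * dy/dx = 3x^2 - 10
dy/dx = (3x^2 - 10)/(2y)
Numerator: 3*6^2 - 10 = 98
Denominator: 2*12.49 = 24.98
dy/dx = 98/24.98 = 3.9231

3.9231


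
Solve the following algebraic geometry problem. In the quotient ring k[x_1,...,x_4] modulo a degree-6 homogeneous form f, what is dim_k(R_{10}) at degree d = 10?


For R = k[x_1,...,x_n]/(f) with f homogeneous of degree e:
The Hilbert series is (1 - t^e)/(1 - t)^n.
So h(d) = C(d+n-1, n-1) - C(d-e+n-1, n-1) for d >= e.
With n=4, e=6, d=10:
C(10+4-1, 4-1) = C(13, 3) = 286
C(10-6+4-1, 4-1) = C(7, 3) = 35
h(10) = 286 - 35 = 251

251


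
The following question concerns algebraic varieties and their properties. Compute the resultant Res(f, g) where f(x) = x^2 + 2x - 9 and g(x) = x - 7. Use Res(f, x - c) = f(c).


For Res(f, x - c), we evaluate f at x = c.
f(7) = 7^2 + 2*7 - 9
= 49 + 14 - 9
= 63 - 9 = 54
Res(f, g) = 54

54


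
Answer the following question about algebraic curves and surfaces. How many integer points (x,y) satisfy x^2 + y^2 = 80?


Systematically check integer values of x where x^2 <= 80.
For each valid x, check if 80 - x^2 is a perfect square.
x=4: 80 - 16 = 64, sqrt = 8 (valid)
x=8: 80 - 64 = 16, sqrt = 4 (valid)
Total integer solutions found: 8

8


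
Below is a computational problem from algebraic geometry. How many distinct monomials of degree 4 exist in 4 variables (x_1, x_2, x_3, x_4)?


The number of degree-4 monomials in 4 variables is C(d+n-1, n-1).
= C(4+4-1, 4-1) = C(7, 3)
= 35

35


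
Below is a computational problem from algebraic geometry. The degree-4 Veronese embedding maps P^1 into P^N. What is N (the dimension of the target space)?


The Veronese embedding v_d: P^n -> P^N maps each point to all
degree-d monomials in n+1 homogeneous coordinates.
N = C(n+d, d) - 1
N = C(1+4, 4) - 1
N = C(5, 4) - 1
C(5, 4) = 5
N = 5 - 1 = 4

4


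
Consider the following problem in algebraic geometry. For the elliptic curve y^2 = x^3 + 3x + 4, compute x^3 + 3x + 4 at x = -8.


Compute x^3 + 3x + 4 at x = -8:
x^3 = (-8)^3 = -512
3*x = 3*(-8) = -24
Sum: -512 - 24 + 4 = -532

-532


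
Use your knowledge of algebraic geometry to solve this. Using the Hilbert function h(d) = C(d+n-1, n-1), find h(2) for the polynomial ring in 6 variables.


The Hilbert function for the polynomial ring in 6 variables is:
h(d) = C(d+n-1, n-1)
h(2) = C(2+6-1, 6-1) = C(7, 5)
= 7! / (5! * 2!)
= 21

21


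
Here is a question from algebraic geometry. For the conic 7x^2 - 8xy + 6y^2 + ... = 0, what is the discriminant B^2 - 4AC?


The discriminant of a conic Ax^2 + Bxy + Cy^2 + ... = 0 is B^2 - 4AC.
B^2 = (-8)^2 = 64
4AC = 4*7*6 = 168
Discriminant = 64 - 168 = -104

-104


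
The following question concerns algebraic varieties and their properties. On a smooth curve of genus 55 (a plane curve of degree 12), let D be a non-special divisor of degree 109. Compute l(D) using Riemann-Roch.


First, compute the genus of a smooth plane curve of degree 12:
g = (d-1)(d-2)/2 = (12-1)(12-2)/2 = 55
For a non-special divisor D (i.e., h^1(D) = 0), Riemann-Roch gives:
l(D) = deg(D) - g + 1
Since deg(D) = 109 >= 2g - 1 = 109, D is non-special.
l(D) = 109 - 55 + 1 = 55

55


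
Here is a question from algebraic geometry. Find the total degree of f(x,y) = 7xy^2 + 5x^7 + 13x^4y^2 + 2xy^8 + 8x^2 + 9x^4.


Examine each term for its total degree (sum of exponents).
  Term '7xy^2' has total degree 1+2 = 3.
  Term '5x^7' has total degree 7+0 = 7.
  Term '13x^4y^2' has total degree 4+2 = 6.
  Term '2xy^8' has total degree 1+8 = 9.
  Term '8x^2' has total degree 2+0 = 2.
  Term '9x^4' has total degree 4+0 = 4.
The maximum total degree among all terms is 9.

9


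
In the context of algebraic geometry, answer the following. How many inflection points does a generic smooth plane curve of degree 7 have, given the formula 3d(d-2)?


For a general smooth plane curve C of degree d, the inflection points are
the intersection of C with its Hessian curve, which has degree 3(d-2).
By Bezout, the total intersection number is d * 3(d-2) = 7 * 15 = 105.
For a general curve every flex is ordinary, so each contributes
multiplicity 1 to C·Hess(C), and the number of distinct inflection
points is 3d(d-2).
Inflection points = 3*7*(7-2) = 3*7*5 = 105

105


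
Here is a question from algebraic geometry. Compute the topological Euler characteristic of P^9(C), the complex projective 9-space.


The complex projective space P^9 has one cell in each even real dimension 0, 2, ..., 18.
The cohomology groups are H^{2k}(P^9) = Z for k = 0,...,9, and 0 otherwise.
Euler characteristic = sum of Betti numbers = 1 per even-dimensional cohomology group.
chi(P^9) = 9 + 1 = 10

10


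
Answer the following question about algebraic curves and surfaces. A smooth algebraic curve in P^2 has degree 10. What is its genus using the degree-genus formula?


Using the genus formula for smooth plane curves:
g = (d-1)(d-2)/2
g = (10-1)(10-2)/2
g = 9*8/2
g = 72/2 = 36

36


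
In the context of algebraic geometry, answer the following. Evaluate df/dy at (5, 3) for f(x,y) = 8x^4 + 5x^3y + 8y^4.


df/dy = 5*x^3 + 4*8*y^3
At (5,3): 5*5^3 + 4*8*3^3
= 625 + 864
= 1489

1489


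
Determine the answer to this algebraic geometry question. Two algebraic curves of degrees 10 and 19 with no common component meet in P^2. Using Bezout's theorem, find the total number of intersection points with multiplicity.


Bezout's theorem states the intersection count equals the product of degrees.
Intersection count = 10 * 19 = 190

190


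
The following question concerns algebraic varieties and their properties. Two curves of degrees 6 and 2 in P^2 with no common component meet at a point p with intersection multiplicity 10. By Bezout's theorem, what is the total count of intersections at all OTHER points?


By Bezout's theorem, the total intersection number is d1 * d2.
Total = 6 * 2 = 12
Intersection multiplicity at p = 10
Remaining intersections = 12 - 10 = 2

2


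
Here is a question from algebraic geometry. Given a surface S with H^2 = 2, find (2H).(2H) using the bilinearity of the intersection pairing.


Using bilinearity of the intersection pairing on a surface S:
(aH).(bH) = ab * (H.H)
We have H^2 = 2.
D.E = (2H).(2H) = 2*2*2
= 4*2
= 8

8


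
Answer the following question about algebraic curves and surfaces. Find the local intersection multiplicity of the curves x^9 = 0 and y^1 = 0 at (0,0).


The intersection multiplicity of V(x^a) and V(y^b) at the origin is:
I(O; V(x^9), V(y^1)) = dim_k(k[x,y]/(x^9, y^1))
A basis for k[x,y]/(x^9, y^1) is the set of monomials x^i * y^j
where 0 <= i < 9 and 0 <= j < 1.
The number of such monomials is 9 * 1 = 9

9


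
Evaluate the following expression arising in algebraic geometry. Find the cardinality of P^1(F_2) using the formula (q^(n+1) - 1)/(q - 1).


P^1(F_2) has (q^(n+1) - 1)/(q - 1) points.
= 2^1 + 2^0
= 2 + 1
= 3

3


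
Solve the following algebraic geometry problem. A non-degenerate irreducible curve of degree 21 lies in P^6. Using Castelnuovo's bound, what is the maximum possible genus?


Castelnuovo's bound: write d - 1 = m(r-1) + epsilon with 0 <= epsilon < r-1.
d - 1 = 21 - 1 = 20
r - 1 = 6 - 1 = 5
20 = 4*5 + 0, so m = 4, epsilon = 0
pi(d, r) = m(m-1)(r-1)/2 + m*epsilon
= 4*3*5/2 + 4*0
= 60/2 + 0
= 30 + 0 = 30

30


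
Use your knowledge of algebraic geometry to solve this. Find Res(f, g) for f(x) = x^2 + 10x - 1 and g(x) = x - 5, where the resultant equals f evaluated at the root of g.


For Res(f, x - c), we evaluate f at x = c.
f(5) = 5^2 + 10*5 - 1
= 25 + 50 - 1
= 75 - 1 = 74
Res(f, g) = 74

74


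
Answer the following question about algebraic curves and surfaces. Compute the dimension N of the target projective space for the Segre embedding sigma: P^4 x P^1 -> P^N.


The Segre embedding maps P^m x P^n into P^N via
all products of coordinates from each factor.
N = (m+1)(n+1) - 1
N = (4+1)(1+1) - 1
N = 5*2 - 1
N = 10 - 1 = 9

9


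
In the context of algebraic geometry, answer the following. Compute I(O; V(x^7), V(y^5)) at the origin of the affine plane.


The intersection multiplicity of V(x^a) and V(y^b) at the origin is:
I(O; V(x^7), V(y^5)) = dim_k(k[x,y]/(x^7, y^5))
A basis for k[x,y]/(x^7, y^5) is the set of monomials x^i * y^j
where 0 <= i < 7 and 0 <= j < 5.
The number of such monomials is 7 * 5 = 35

35


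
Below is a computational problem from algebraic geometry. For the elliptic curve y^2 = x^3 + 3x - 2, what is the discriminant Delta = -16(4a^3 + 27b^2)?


Compute each component:
4a^3 = 4*3^3 = 4*27 = 108
27b^2 = 27*(-2)^2 = 27*4 = 108
4a^3 + 27b^2 = 108 + 108 = 216
Delta = -16*216 = -3456

-3456


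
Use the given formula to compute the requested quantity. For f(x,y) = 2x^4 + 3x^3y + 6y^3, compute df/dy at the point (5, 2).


df/dy = 3*x^3 + 3*6*y^2
At (5,2): 3*5^3 + 3*6*2^2
= 375 + 72
= 447

447


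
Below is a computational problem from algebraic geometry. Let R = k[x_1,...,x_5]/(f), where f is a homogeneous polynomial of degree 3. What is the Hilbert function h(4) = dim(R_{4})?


For R = k[x_1,...,x_n]/(f) with f homogeneous of degree e:
The Hilbert series is (1 - t^e)/(1 - t)^n.
So h(d) = C(d+n-1, n-1) - C(d-e+n-1, n-1) for d >= e.
With n=5, e=3, d=4:
C(4+5-1, 5-1) = C(8, 4) = 70
C(4-3+5-1, 5-1) = C(5, 4) = 5
h(4) = 70 - 5 = 65

65


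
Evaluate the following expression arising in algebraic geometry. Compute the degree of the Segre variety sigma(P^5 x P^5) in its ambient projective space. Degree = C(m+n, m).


The degree of the Segre variety P^5 x P^5 is C(m+n, m).
= C(10, 5)
= 252

252


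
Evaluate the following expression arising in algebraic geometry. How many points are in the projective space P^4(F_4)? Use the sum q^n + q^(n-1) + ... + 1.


P^4(F_4) has (q^(n+1) - 1)/(q - 1) points.
= 4^4 + 4^3 + 4^2 + 4^1 + 4^0
= 256 + 64 + 16 + 4 + 1
= 341

341


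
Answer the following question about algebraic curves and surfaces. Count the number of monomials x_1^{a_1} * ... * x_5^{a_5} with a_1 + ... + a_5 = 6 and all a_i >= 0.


The number of degree-6 monomials in 5 variables is C(d+n-1, n-1).
= C(6+5-1, 5-1) = C(10, 4)
= 210

210


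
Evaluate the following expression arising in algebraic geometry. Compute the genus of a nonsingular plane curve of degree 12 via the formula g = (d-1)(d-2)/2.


Using the genus formula for smooth plane curves:
g = (d-1)(d-2)/2
g = (12-1)(12-2)/2
g = 11*10/2
g = 110/2 = 55

55


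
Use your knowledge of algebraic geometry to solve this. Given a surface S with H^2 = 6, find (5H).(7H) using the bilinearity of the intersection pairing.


Using bilinearity of the intersection pairing on a surface S:
(aH).(bH) = ab * (H.H)
We have H^2 = 6.
D.E = (5H).(7H) = 5*7*6
= 35*6
= 210

210


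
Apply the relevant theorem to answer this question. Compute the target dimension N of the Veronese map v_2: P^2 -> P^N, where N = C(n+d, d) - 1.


The Veronese embedding v_d: P^n -> P^N maps each point to all
degree-d monomials in n+1 homogeneous coordinates.
N = C(n+d, d) - 1
N = C(2+2, 2) - 1
N = C(4, 2) - 1
C(4, 2) = 6
N = 6 - 1 = 5

5


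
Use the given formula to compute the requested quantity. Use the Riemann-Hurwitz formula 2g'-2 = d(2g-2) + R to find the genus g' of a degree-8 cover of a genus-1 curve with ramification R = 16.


Riemann-Hurwitz formula: 2g' - 2 = d(2g - 2) + R
Given: d = 8, g = 1, R = 16
2g' - 2 = 8*(2*1 - 2) + 16
2g' - 2 = 8*0 + 16
2g' - 2 = 0 + 16 = 16
2g' = 18
g' = 9

9


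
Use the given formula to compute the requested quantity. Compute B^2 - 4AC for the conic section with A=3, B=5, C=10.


The discriminant of a conic Ax^2 + Bxy + Cy^2 + ... = 0 is B^2 - 4AC.
B^2 = 5^2 = 25
4AC = 4*3*10 = 120
Discriminant = 25 - 120 = -95

-95


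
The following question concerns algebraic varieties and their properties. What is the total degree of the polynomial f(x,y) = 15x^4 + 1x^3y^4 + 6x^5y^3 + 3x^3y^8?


Examine each term for its total degree (sum of exponents).
  Term '15x^4' has total degree 4+0 = 4.
  Term '1x^3y^4' has total degree 3+4 = 7.
  Term '6x^5y^3' has total degree 5+3 = 8.
  Term '3x^3y^8' has total degree 3+8 = 11.
The maximum total degree among all terms is 11.

11


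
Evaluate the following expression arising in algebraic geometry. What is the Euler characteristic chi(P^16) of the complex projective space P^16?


The complex projective space P^16 has one cell in each even real dimension 0, 2, ..., 32.
The cohomology groups are H^{2k}(P^16) = Z for k = 0,...,16, and 0 otherwise.
Euler characteristic = sum of Betti numbers = 1 per even-dimensional cohomology group.
chi(P^16) = 16 + 1 = 17

17


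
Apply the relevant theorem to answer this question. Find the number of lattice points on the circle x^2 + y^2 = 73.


Systematically check integer values of x where x^2 <= 73.
For each valid x, check if 73 - x^2 is a perfect square.
x=3: 73 - 9 = 64, sqrt = 8 (valid)
x=8: 73 - 64 = 9, sqrt = 3 (valid)
Total integer solutions found: 8

8


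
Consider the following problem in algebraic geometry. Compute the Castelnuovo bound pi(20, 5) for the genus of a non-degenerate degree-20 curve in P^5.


Castelnuovo's bound: write d - 1 = m(r-1) + epsilon with 0 <= epsilon < r-1.
d - 1 = 20 - 1 = 19
r - 1 = 5 - 1 = 4
19 = 4*4 + 3, so m = 4, epsilon = 3
pi(d, r) = m(m-1)(r-1)/2 + m*epsilon
= 4*3*4/2 + 4*3
= 48/2 + 12
= 24 + 12 = 36

36


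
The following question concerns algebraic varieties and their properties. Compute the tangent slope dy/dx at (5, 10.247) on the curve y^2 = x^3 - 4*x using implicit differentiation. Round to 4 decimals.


Using implicit differentiation of y^2 = x^3 - 4*x:
2y * dy/dx = 3x^2 - 4
dy/dx = (3x^2 - 4)/(2y)
Numerator: 3*5^2 - 4 = 71
Denominator: 2*10.247 = 20.494
dy/dx = 71/20.494 = 3.4644

3.4644


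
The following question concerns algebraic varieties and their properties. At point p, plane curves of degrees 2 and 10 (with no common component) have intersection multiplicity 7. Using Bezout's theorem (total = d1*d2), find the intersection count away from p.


By Bezout's theorem, the total intersection number is d1 * d2.
Total = 2 * 10 = 20
Intersection multiplicity at p = 7
Remaining intersections = 20 - 7 = 13

13


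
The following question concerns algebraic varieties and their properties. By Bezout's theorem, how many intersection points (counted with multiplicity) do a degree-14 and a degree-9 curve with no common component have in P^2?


Bezout's theorem states the intersection count equals the product of degrees.
Intersection count = 14 * 9 = 126

126


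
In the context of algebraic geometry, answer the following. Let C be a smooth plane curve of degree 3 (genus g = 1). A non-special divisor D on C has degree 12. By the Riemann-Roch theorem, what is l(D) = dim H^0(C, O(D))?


First, compute the genus of a smooth plane curve of degree 3:
g = (d-1)(d-2)/2 = (3-1)(3-2)/2 = 1
For a non-special divisor D (i.e., h^1(D) = 0), Riemann-Roch gives:
l(D) = deg(D) - g + 1
Since deg(D) = 12 >= 2g - 1 = 1, D is non-special.
l(D) = 12 - 1 + 1 = 12

12


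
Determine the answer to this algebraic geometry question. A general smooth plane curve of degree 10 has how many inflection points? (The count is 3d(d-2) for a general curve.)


For a general smooth plane curve C of degree d, the inflection points are
the intersection of C with its Hessian curve, which has degree 3(d-2).
By Bezout, the total intersection number is d * 3(d-2) = 10 * 24 = 240.
For a general curve every flex is ordinary, so each contributes
multiplicity 1 to C·Hess(C), and the number of distinct inflection
points is 3d(d-2).
Inflection points = 3*10*(10-2) = 3*10*8 = 240

240


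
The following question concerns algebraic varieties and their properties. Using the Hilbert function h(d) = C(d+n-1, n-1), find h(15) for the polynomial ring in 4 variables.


The Hilbert function for the polynomial ring in 4 variables is:
h(d) = C(d+n-1, n-1)
h(15) = C(15+4-1, 4-1) = C(18, 3)
= 18! / (3! * 15!)
= 816

816


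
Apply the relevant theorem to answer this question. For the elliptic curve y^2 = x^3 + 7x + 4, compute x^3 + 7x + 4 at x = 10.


Compute x^3 + 7x + 4 at x = 10:
x^3 = 10^3 = 1000
7*x = 7*10 = 70
Sum: 1000 + 70 + 4 = 1074

1074


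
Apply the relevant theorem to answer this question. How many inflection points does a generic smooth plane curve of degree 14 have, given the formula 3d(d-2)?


For a general smooth plane curve C of degree d, the inflection points are
the intersection of C with its Hessian curve, which has degree 3(d-2).
By Bezout, the total intersection number is d * 3(d-2) = 14 * 36 = 504.
For a general curve every flex is ordinary, so each contributes
multiplicity 1 to C·Hess(C), and the number of distinct inflection
points is 3d(d-2).
Inflection points = 3*14*(14-2) = 3*14*12 = 504

504


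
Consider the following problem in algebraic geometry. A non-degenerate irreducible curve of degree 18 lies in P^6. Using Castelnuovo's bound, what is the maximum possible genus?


Castelnuovo's bound: write d - 1 = m(r-1) + epsilon with 0 <= epsilon < r-1.
d - 1 = 18 - 1 = 17
r - 1 = 6 - 1 = 5
17 = 3*5 + 2, so m = 3, epsilon = 2
pi(d, r) = m(m-1)(r-1)/2 + m*epsilon
= 3*2*5/2 + 3*2
= 30/2 + 6
= 15 + 6 = 21

21


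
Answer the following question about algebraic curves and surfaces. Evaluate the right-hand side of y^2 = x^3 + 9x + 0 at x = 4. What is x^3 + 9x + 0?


Compute x^3 + 9x + 0 at x = 4:
x^3 = 4^3 = 64
9*x = 9*4 = 36
Sum: 64 + 36 + 0 = 100

100


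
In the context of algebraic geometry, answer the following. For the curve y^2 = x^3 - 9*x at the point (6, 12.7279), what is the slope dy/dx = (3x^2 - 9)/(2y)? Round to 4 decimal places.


Using implicit differentiation of y^2 = x^3 - 9*x:
2y * dy/dx = 3x^2 - 9
dy/dx = (3x^2 - 9)/(2y)
Numerator: 3*6^2 - 9 = 99
Denominator: 2*12.7279 = 25.4558
dy/dx = 99/25.4558 = 3.8891

3.8891


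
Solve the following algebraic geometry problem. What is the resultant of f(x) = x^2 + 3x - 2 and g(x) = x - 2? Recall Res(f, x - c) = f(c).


For Res(f, x - c), we evaluate f at x = c.
f(2) = 2^2 + 3*2 - 2
= 4 + 6 - 2
= 10 - 2 = 8
Res(f, g) = 8

8


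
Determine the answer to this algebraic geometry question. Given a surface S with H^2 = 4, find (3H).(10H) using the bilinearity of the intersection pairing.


Using bilinearity of the intersection pairing on a surface S:
(aH).(bH) = ab * (H.H)
We have H^2 = 4.
D.E = (3H).(10H) = 3*10*4
= 30*4
= 120

120


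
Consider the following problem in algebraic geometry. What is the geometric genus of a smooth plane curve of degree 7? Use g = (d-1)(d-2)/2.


Using the genus formula for smooth plane curves:
g = (d-1)(d-2)/2
g = (7-1)(7-2)/2
g = 6*5/2
g = 30/2 = 15

15


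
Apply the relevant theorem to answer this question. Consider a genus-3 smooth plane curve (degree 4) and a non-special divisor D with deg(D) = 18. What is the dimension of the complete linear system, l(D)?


First, compute the genus of a smooth plane curve of degree 4:
g = (d-1)(d-2)/2 = (4-1)(4-2)/2 = 3
For a non-special divisor D (i.e., h^1(D) = 0), Riemann-Roch gives:
l(D) = deg(D) - g + 1
Since deg(D) = 18 >= 2g - 1 = 5, D is non-special.
l(D) = 18 - 3 + 1 = 16

16


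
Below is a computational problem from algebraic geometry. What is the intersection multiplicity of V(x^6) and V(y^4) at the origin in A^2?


The intersection multiplicity of V(x^a) and V(y^b) at the origin is:
I(O; V(x^6), V(y^4)) = dim_k(k[x,y]/(x^6, y^4))
A basis for k[x,y]/(x^6, y^4) is the set of monomials x^i * y^j
where 0 <= i < 6 and 0 <= j < 4.
The number of such monomials is 6 * 4 = 24

24


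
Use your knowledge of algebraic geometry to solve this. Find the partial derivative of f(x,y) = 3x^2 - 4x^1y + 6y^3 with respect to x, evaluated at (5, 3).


df/dx = 2*3*x^1 + 1*(-4)*x^0*y
At (5,3): 2*3*5^1 + 1*(-4)*5^0*3
= 30 - 12
= 18

18


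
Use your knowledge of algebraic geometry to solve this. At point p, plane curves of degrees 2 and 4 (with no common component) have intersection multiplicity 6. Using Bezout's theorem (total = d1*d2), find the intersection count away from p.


By Bezout's theorem, the total intersection number is d1 * d2.
Total = 2 * 4 = 8
Intersection multiplicity at p = 6
Remaining intersections = 8 - 6 = 2

2


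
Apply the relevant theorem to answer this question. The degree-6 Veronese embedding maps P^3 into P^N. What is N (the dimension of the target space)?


The Veronese embedding v_d: P^n -> P^N maps each point to all
degree-d monomials in n+1 homogeneous coordinates.
N = C(n+d, d) - 1
N = C(3+6, 6) - 1
N = C(9, 6) - 1
C(9, 6) = 84
N = 84 - 1 = 83

83


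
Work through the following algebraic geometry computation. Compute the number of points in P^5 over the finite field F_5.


P^5(F_5) has (q^(n+1) - 1)/(q - 1) points.
= 5^5 + 5^4 + 5^3 + 5^2 + 5^1 + 5^0
= 3125 + 625 + 125 + 25 + 5 + 1
= 3906

3906


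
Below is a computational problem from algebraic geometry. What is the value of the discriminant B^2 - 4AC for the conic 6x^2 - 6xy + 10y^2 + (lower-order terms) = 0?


The discriminant of a conic Ax^2 + Bxy + Cy^2 + ... = 0 is B^2 - 4AC.
B^2 = (-6)^2 = 36
4AC = 4*6*10 = 240
Discriminant = 36 - 240 = -204

-204


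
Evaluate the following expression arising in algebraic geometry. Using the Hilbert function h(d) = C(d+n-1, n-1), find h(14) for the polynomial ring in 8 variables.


The Hilbert function for the polynomial ring in 8 variables is:
h(d) = C(d+n-1, n-1)
h(14) = C(14+8-1, 8-1) = C(21, 7)
= 21! / (7! * 14!)
= 116280

116280
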